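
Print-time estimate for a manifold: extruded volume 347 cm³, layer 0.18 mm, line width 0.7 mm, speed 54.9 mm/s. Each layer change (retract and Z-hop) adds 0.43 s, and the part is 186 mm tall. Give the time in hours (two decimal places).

Bead cross-section = 0.18 × 0.7 = 0.126 mm².
Path length: 347000 mm³ / 0.126 mm² → 2753968.3 mm.
Print-move time: 2753968.3 / 54.9 → 50163.4 s.
Layers = ⌈186/0.18⌉ = 1034.
Z-hop total = 1034 × 0.43, so 444.62 s.
Total = 50163.4 + 444.62 = 50608.02 s = 14.06 hours.

14.06 hours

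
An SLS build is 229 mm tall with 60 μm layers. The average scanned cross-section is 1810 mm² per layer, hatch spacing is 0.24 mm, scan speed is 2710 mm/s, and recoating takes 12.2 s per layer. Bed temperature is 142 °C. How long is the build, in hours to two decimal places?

15.89 hours

Layer count = ceil(229 / 0.06) = 3817.
Hatch length per layer: 1810 / 0.24 → 7541.7 mm.
Scan time per layer: 7541.7 / 2710 → 2.7829 s.
Time per layer: 2.7829 + 12.2 → 14.9829 s.
Build time = 3817 × 14.9829 = 57189.7293 s = 15.89 hours.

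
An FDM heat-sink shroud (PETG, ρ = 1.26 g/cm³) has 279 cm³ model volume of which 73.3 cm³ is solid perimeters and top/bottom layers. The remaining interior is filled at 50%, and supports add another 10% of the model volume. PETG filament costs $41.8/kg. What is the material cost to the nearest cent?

$10.75

Volume inside the shell = 279 − 73.3 = 205.7 cm³.
Deposited infill = 0.50 × 205.7 = 102.85 cm³.
Support: 0.10 × 279 → 27.9 cm³.
Total extruded = 73.3 + 102.85 + 27.9, so 204.05 cm³.
Mass = 204.05 × 1.26 = 257.103 g.
Cost = 257.103 g / 1000 × $41.8/kg = $10.75.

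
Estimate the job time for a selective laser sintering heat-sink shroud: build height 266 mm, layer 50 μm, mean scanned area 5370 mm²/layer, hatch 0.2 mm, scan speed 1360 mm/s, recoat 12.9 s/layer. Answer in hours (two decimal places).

48.24 hours

Number of layers: 266 / 0.05 → 5320 (rounded up).
Scan path per layer = 5370 / 0.2 = 26850 mm.
Laser time per layer = 26850 / 1360 = 19.7426 s.
Per-layer time: 19.7426 + 12.9 → 32.6426 s.
5320 layers × 32.6426 s/layer = 173658.632 s, i.e. 48.24 hours.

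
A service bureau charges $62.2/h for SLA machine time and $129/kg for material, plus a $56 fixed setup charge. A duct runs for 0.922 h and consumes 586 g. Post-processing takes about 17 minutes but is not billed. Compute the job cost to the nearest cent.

Machine cost = 62.2 × 0.922 = $57.3484.
Material charge: 129 × 586/1000 → $75.594.
Total = 57.3484 + 75.594 + 56 = 188.9424 ≈ $188.94.

$188.94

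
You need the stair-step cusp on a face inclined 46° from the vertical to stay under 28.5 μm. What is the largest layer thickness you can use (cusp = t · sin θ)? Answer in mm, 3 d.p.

Layer height = cusp / sin(46°) = 0.0285 / 0.7193 = 0.040 mm.

0.040 mm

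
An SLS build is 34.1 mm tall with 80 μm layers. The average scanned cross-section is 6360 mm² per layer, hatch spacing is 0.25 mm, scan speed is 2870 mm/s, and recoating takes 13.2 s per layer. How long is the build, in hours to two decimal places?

2.62 hours

Layer count = ceil(34.1 / 0.08) = 427.
Scan path per layer = 6360 / 0.25, so 25440 mm.
Per-layer scan time: 25440 / 2870 → 8.8641 s.
Layer cycle = 8.8641 + 13.2 = 22.0641 s.
Build time = 427 × 22.0641 = 9421.3707 s = 2.62 hours.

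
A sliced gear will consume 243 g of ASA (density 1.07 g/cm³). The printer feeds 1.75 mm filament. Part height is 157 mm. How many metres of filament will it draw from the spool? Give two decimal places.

94.42 m

Volume = 243 g / 1.07 g·cm⁻³ = 227.1028 cm³ = 227102.8 mm³.
Cross-section of 1.75 mm filament: π·(1.75/2)² = 2.4053 mm².
Length = 227102.8 / 2.4053 = 94417.66 mm = 94.42 m.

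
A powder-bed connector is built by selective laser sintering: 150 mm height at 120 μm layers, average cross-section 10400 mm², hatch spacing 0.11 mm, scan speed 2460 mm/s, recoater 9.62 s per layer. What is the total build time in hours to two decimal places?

Number of layers: 150 / 0.12 → 1250 (rounded up).
Per-layer scan distance: 10400 / 0.11 → 94545.5 mm.
Scan time per layer = 94545.5 / 2460, so 38.4331 s.
Layer cycle = 38.4331 + 9.62 = 48.0531 s.
Build time = 1250 × 48.0531 = 60066.375 s = 16.69 hours.

16.69 hours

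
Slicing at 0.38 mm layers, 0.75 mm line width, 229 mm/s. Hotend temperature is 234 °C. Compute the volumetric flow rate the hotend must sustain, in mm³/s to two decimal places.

A = 0.38 × 0.75 = 0.285 mm².
Volumetric flow = 229 × 0.285 = 65.27 mm³/s.

65.27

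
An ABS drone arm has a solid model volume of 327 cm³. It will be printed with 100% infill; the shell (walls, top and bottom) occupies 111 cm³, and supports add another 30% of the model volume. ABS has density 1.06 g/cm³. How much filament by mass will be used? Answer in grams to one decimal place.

450.6 g

Infill region = 327 − 111 = 216 cm³.
Infill deposited = 1.00 × 216, so 216 cm³.
Support: 0.30 × 327 → 98.1 cm³.
Deposited volume = 111 + 216 + 98.1, so 425.1 cm³.
Mass = 425.1 × 1.06 = 450.606 g.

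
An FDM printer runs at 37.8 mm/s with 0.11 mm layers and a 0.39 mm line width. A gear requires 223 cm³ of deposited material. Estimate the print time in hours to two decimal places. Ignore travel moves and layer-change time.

Bead cross-section: 0.11 × 0.39 → 0.0429 mm².
Total extruded path = 223000/0.0429 = 5198135.2 mm.
Extrusion time = 5198135.2 / 37.8 = 137516.8 s.
Converting: 137516.8 s = 38.20 hours.

38.20 hours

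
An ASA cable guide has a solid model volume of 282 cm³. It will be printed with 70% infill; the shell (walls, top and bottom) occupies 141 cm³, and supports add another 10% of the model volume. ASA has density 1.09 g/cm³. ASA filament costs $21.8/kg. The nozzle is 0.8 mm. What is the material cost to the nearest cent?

$6.37

Volume inside the shell = 282 − 141 = 141 cm³.
Infill volume = 0.70 × 141 = 98.7 cm³.
Support: 0.10 × 282 → 28.2 cm³.
Total printed volume = 141 + 98.7 + 28.2 = 267.9 cm³.
Mass: 267.9 × 1.09 → 292.011 g.
At $21.8/kg: 292.011/1000 × 21.8 = $6.37.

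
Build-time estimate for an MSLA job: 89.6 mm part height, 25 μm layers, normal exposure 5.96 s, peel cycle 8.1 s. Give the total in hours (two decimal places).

Layers = ⌈89.6/0.025⌉ = 3584.
Cycle time: 5.96 + 8.1 → 14.06 s.
Build time: 3584 × 14.06 s = 50391.04 s, i.e. 14.00 hours.

14.00 hours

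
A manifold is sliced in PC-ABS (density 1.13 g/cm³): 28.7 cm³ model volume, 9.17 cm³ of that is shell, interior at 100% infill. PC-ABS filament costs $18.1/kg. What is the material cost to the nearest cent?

$0.59

Infill region: 28.7 − 9.17 → 19.53 cm³.
Infill volume = 1.00 × 19.53 = 19.53 cm³.
Total extruded = 9.17 + 19.53 = 28.7 cm³.
Mass: 28.7 × 1.13 → 32.431 g.
At $18.1/kg: 32.431/1000 × 18.1 = $0.59.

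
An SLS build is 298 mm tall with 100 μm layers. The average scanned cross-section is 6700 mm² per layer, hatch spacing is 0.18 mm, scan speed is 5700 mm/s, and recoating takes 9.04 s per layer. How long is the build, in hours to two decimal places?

Layers = ⌈298/0.1⌉ = 2980.
Per-layer scan distance = 6700 / 0.18, so 37222.2 mm.
Scan time per layer = 37222.2 / 5700, so 6.5302 s.
Layer cycle: 6.5302 + 9.04 → 15.5702 s.
Total: 2980 × 15.5702 s = 46399.196 s → 12.89 hours.

12.89 hours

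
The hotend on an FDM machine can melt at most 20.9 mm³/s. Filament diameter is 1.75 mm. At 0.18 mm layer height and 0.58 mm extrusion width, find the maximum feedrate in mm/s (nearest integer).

A: 0.18 × 0.58 → 0.1044 mm².
v_max = Q/A = 20.9/0.1044 = 200.19 mm/s → 200 mm/s.

200 mm/s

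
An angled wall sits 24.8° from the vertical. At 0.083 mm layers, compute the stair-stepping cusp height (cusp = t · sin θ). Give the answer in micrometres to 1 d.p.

34.8 μm

sin(24.8°) = 0.4195, so cusp = 0.083 × 0.4195 = 0.034819 mm → 34.8 μm.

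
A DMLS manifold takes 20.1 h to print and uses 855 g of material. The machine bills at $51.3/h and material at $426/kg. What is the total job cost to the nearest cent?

Machine-time cost = 51.3 × 20.1 = $1031.13.
Material cost: 426 × 855/1000 → $364.23.
Job cost: 1031.13 + 364.23 = $1395.36.

$1395.36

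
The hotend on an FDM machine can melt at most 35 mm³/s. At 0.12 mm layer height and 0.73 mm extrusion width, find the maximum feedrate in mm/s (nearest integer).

A = 0.12 × 0.73, so 0.0876 mm².
Max speed = 35 / 0.0876 = 399.54 ≈ 400 mm/s.

400 mm/s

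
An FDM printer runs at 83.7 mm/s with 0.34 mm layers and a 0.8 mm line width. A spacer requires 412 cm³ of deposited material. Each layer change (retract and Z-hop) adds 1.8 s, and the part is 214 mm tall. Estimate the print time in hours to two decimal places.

Bead cross-section = 0.34 × 0.8 = 0.272 mm².
Total extruded path = 412000/0.272 = 1514705.9 mm.
Print-move time: 1514705.9 / 83.7 → 18096.8 s.
Layer count = ceil(214 / 0.34) = 630.
Layer-change overhead = 630 × 1.8 = 1134 s.
Altogether 18096.8 + 1134 = 19230.8 s, i.e. 5.34 hours.

5.34 hours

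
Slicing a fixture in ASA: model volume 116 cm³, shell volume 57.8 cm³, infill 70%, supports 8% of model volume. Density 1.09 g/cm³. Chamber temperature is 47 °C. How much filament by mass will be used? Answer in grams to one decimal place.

117.5 g

Volume inside the shell = 116 − 57.8 = 58.2 cm³.
Infill deposited = 0.70 × 58.2 = 40.74 cm³.
Support = 0.08 × 116, so 9.28 cm³.
Total printed volume: 57.8 + 40.74 + 9.28 → 107.82 cm³.
Mass = 107.82 × 1.09 = 117.5238 g.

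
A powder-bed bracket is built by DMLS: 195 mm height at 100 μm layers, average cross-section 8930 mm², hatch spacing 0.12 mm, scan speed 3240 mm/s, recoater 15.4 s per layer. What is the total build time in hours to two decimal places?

Layers = ⌈195/0.1⌉ = 1950.
Hatch length per layer: 8930 / 0.12 → 74416.7 mm.
Scan time per layer = 74416.7 / 3240, so 22.9681 s.
Time per layer = 22.9681 + 15.4 = 38.3681 s.
Total: 1950 × 38.3681 s = 74817.795 s → 20.78 hours.

20.78 hours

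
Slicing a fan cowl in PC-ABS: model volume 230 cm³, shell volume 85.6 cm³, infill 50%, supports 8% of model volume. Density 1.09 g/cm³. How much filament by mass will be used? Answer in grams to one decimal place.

192.1 g

Volume inside the shell: 230 − 85.6 → 144.4 cm³.
Infill volume = 0.50 × 144.4 = 72.2 cm³.
Support: 0.08 × 230 → 18.4 cm³.
Deposited volume = 85.6 + 72.2 + 18.4 = 176.2 cm³.
Mass = 176.2 × 1.09, so 192.058 g.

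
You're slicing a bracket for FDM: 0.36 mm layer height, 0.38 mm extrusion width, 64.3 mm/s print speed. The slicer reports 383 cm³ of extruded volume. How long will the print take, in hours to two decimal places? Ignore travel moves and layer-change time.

Extrusion cross-section = 0.36 × 0.38, so 0.1368 mm².
Total extruded path = 383000/0.1368 = 2799707.6 mm.
Extrusion time = 2799707.6 / 64.3, so 43541.3 s.
In the requested units: 43541.3 s = 12.09 hours.

12.09 hours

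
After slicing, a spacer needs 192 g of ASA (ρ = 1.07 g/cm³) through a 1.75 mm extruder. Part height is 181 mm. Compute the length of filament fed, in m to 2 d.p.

Extruded volume: 192/1.07 = 179.4393 cm³ (179439.3 mm³).
Cross-section of 1.75 mm filament: π·(1.75/2)² = 2.4053 mm².
L = V/A = 179439.3/2.4053 = 74601.63 mm → 74.60 m.

74.60 m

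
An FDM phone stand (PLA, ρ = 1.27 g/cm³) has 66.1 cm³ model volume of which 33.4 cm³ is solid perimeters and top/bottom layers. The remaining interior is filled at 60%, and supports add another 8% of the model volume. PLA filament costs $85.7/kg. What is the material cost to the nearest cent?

$6.35

Infill region = 66.1 − 33.4, so 32.7 cm³.
Infill deposited = 0.60 × 32.7, so 19.62 cm³.
Support = 0.08 × 66.1, so 5.288 cm³.
Total printed volume: 33.4 + 19.62 + 5.288 → 58.308 cm³.
Mass = 58.308 × 1.27 = 74.05116 g.
Cost = 74.05116 g / 1000 × $85.7/kg = $6.35.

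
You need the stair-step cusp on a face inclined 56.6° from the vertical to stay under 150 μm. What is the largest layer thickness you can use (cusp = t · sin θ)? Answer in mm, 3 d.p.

0.180 mm

sin(56.6°) = 0.8348; t_max = 0.15/0.8348 = 0.180 mm.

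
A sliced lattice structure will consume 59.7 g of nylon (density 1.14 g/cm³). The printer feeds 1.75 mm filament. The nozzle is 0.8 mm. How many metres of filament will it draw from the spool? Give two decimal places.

Extruded volume: 59.7/1.14 = 52.3684 cm³ (52368.4 mm³).
Cross-section of 1.75 mm filament: π·(1.75/2)² = 2.4053 mm².
Length = 52368.4 / 2.4053 = 21772.09 mm = 21.77 m.

21.77 m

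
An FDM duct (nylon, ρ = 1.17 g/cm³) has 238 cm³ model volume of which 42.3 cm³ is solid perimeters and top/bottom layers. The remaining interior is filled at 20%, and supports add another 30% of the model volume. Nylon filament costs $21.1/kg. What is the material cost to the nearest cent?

Interior volume = 238 − 42.3, so 195.7 cm³.
Infill deposited = 0.20 × 195.7, so 39.14 cm³.
Support = 0.30 × 238 = 71.4 cm³.
Total extruded = 42.3 + 39.14 + 71.4 = 152.84 cm³.
Mass = 152.84 × 1.17 = 178.8228 g.
Cost = 178.8228 g / 1000 × $21.1/kg = $3.77.

$3.77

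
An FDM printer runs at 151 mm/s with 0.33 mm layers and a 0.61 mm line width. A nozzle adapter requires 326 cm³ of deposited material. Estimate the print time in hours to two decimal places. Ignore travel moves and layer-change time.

2.98 hours

Extrusion cross-section = 0.33 × 0.61 = 0.2013 mm².
Toolpath length = 326 cm³ / 0.2013 mm² = 326000 / 0.2013 = 1619473.4 mm.
Extrusion time: 1619473.4 / 151 → 10725 s.
In the requested units: 10725 s = 2.98 hours.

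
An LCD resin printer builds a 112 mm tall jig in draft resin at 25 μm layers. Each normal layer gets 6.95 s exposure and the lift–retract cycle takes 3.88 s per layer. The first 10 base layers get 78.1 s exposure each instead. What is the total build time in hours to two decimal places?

13.67 hours

Layer count = ceil(112 / 0.025) = 4480.
Bottom layers = 10 × (78.1 + 3.88), so 819.8 s.
Regular layers = 4470 × (6.95 + 3.88) = 48410.1 s.
Sum: 819.8 + 48410.1 = 49229.9 s → 13.67 hours.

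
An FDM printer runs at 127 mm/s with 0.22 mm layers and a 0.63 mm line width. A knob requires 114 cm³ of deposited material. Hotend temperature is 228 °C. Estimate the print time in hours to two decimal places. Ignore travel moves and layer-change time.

Bead cross-section = 0.22 × 0.63, so 0.1386 mm².
Toolpath length = 114 cm³ / 0.1386 mm² = 114000 / 0.1386 = 822510.8 mm.
Extrusion time = 822510.8 / 127 = 6476.5 s.
That's 6476.5 s → 1.80 hours.

1.80 hours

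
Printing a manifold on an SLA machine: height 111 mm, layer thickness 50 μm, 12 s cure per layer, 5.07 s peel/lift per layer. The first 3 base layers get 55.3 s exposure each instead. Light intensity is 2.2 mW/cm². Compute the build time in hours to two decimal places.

10.56 hours

Layers = ⌈111/0.05⌉ = 2220.
Bottom layers: 3 × (55.3 + 5.07) → 181.11 s.
Remaining layers = 2217 × (12 + 5.07), so 37844.19 s.
Total = 181.11 + 37844.19 = 38025.3 s = 10.56 hours.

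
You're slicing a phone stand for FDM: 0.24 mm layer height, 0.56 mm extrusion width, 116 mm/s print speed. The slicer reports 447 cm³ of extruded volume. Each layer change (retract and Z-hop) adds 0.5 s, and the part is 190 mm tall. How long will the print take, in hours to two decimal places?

8.07 hours

Extrusion cross-section = 0.24 × 0.56 = 0.1344 mm².
Total extruded path = 447000/0.1344 = 3325892.9 mm.
Extrusion time = 3325892.9 / 116 = 28671.5 s.
Layer count = ceil(190 / 0.24) = 792.
Layer-change overhead = 792 × 0.5 = 396 s.
Altogether 28671.5 + 396 = 29067.5 s, i.e. 8.07 hours.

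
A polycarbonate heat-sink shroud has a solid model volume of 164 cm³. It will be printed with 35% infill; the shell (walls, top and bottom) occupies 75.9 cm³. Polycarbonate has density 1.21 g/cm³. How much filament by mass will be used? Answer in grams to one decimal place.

129.1 g

Interior volume = 164 − 75.9 = 88.1 cm³.
Deposited infill = 0.35 × 88.1 = 30.835 cm³.
Deposited volume: 75.9 + 30.835 → 106.735 cm³.
Mass: 106.735 × 1.21 → 129.14935 g.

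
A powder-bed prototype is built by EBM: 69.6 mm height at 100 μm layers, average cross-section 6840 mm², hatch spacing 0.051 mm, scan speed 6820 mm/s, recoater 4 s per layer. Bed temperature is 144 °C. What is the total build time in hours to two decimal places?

4.58 hours

Layers = ⌈69.6/0.1⌉ = 696.
Hatch length per layer = 6840 / 0.051 = 134117.6 mm.
Beam time per layer = 134117.6 / 6820, so 19.6653 s.
Layer cycle = 19.6653 + 4, so 23.6653 s.
Total: 696 × 23.6653 s = 16471.0488 s → 4.58 hours.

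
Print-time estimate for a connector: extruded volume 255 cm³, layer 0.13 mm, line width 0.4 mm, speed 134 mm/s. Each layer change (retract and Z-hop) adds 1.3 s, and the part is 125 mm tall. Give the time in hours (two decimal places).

Extrusion cross-section = 0.13 × 0.4, so 0.052 mm².
Path length: 255000 mm³ / 0.052 mm² → 4903846.2 mm.
Print-move time: 4903846.2 / 134 → 36595.9 s.
Number of layers: 125 / 0.13 → 962 (rounded up).
Z-hop total: 962 × 1.3 → 1250.6 s.
Total = 36595.9 + 1250.6 = 37846.5 s = 10.51 hours.

10.51 hours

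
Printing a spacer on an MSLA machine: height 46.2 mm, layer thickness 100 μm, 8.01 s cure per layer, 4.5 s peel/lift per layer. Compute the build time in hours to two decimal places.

Number of layers: 46.2 / 0.1 → 462 (rounded up).
Cycle time: 8.01 + 4.5 → 12.51 s.
Total = 462 × 12.51 = 5779.62 s = 1.61 hours.

1.61 hours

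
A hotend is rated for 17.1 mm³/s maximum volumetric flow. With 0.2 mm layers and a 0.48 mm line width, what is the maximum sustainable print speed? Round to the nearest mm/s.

Bead cross-section: 0.2 × 0.48 → 0.096 mm².
v_max = Q/A = 17.1/0.096 = 178.13 mm/s → 178 mm/s.

178 mm/s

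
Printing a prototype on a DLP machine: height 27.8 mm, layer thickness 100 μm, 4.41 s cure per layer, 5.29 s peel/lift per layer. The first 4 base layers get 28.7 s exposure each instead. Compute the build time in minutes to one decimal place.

Number of layers: 27.8 / 0.1 → 278 (rounded up).
Burn-in layers: 4 × (28.7 + 5.29) → 135.96 s.
Normal layers = 274 × (4.41 + 5.29) = 2657.8 s.
Sum: 135.96 + 2657.8 = 2793.76 s → 46.6 minutes.

46.6 minutes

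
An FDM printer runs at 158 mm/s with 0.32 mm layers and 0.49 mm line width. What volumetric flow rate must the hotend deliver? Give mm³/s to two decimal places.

24.77

A = 0.32 × 0.49, so 0.1568 mm².
Volumetric flow = 158 × 0.1568 = 24.77 mm³/s.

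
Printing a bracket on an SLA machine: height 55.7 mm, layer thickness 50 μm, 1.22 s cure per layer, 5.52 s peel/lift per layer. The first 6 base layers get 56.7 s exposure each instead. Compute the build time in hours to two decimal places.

2.18 hours

Layers = ⌈55.7/0.05⌉ = 1114.
Burn-in layers = 6 × (56.7 + 5.52) = 373.32 s.
Normal layers = 1108 × (1.22 + 5.52), so 7467.92 s.
Total = 373.32 + 7467.92 = 7841.24 s = 2.18 hours.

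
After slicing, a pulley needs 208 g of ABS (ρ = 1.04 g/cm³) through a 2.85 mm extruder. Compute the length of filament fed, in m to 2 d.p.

Extruded volume: 208/1.04 = 200 cm³ (200000 mm³).
Cross-section of 2.85 mm filament: π·(2.85/2)² = 6.3794 mm².
L = V/A = 200000/6.3794 = 31350.91 mm → 31.35 m.

31.35 m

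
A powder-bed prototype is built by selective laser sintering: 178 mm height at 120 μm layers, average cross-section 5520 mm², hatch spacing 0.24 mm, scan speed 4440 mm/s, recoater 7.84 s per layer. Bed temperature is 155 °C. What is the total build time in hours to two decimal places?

5.37 hours

Layers = ⌈178/0.12⌉ = 1484.
Per-layer scan distance: 5520 / 0.24 → 23000 mm.
Per-layer scan time = 23000 / 4440 = 5.1802 s.
Time per layer = 5.1802 + 7.84 = 13.0202 s.
Total: 1484 × 13.0202 s = 19321.9768 s → 5.37 hours.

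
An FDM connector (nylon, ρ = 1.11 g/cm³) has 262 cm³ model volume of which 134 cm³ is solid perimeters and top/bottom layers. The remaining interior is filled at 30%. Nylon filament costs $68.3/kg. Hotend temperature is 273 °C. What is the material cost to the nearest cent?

Interior volume = 262 − 134 = 128 cm³.
Infill volume: 0.30 × 128 → 38.4 cm³.
Total extruded = 134 + 38.4 = 172.4 cm³.
Mass: 172.4 × 1.11 → 191.364 g.
Cost = 191.364 g / 1000 × $68.3/kg = $13.07.

$13.07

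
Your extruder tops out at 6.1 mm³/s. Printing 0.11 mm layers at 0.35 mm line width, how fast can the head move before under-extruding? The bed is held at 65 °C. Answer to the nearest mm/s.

158 mm/s

Extrusion cross-section: 0.11 × 0.35 → 0.0385 mm².
Max speed = 6.1 / 0.0385 = 158.44 ≈ 158 mm/s.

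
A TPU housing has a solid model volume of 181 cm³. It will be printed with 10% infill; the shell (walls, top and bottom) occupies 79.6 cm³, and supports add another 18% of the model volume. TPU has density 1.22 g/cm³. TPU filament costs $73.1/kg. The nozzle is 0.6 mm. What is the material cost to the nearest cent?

Volume inside the shell: 181 − 79.6 → 101.4 cm³.
Deposited infill: 0.10 × 101.4 → 10.14 cm³.
Support: 0.18 × 181 → 32.58 cm³.
Total printed volume = 79.6 + 10.14 + 32.58 = 122.32 cm³.
Mass: 122.32 × 1.22 → 149.2304 g.
At $73.1/kg: 149.2304/1000 × 73.1 = $10.91.

$10.91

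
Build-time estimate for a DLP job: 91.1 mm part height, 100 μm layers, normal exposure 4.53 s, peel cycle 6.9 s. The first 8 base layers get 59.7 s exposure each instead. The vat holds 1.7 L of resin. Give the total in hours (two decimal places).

3.02 hours

Number of layers: 91.1 / 0.1 → 911 (rounded up).
Base layers: 8 × (59.7 + 6.9) → 532.8 s.
Normal layers = 903 × (4.53 + 6.9) = 10321.29 s.
Total = 532.8 + 10321.29 = 10854.09 s = 3.02 hours.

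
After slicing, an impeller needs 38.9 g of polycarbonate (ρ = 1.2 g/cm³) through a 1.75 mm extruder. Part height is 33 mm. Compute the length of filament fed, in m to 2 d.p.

13.48 m

Extruded volume: 38.9/1.2 = 32.4167 cm³ (32416.7 mm³).
Cross-section of 1.75 mm filament: π·(1.75/2)² = 2.4053 mm².
Length = 32416.7 / 2.4053 = 13477.2 mm = 13.48 m.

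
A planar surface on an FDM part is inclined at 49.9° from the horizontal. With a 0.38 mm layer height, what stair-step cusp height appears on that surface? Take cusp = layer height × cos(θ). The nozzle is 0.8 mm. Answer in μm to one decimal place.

244.8 μm

Cusp = layer height × cos(49.9°) = 0.38 × 0.6441 = 0.244758 mm = 244.8 μm.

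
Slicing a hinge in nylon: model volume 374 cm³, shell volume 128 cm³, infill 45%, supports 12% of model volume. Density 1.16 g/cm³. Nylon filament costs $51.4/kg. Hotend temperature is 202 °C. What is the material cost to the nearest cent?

$16.91

Infill region = 374 − 128, so 246 cm³.
Infill volume: 0.45 × 246 → 110.7 cm³.
Support = 0.12 × 374 = 44.88 cm³.
Deposited volume = 128 + 110.7 + 44.88, so 283.58 cm³.
Mass = 283.58 × 1.16, so 328.9528 g.
At $51.4/kg: 328.9528/1000 × 51.4 = $16.91.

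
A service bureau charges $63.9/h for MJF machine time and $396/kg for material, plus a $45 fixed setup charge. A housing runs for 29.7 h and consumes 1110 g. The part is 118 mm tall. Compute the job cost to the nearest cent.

$2382.39

Machine cost = 63.9 × 29.7, so $1897.83.
Material charge: 396 × 1110/1000 → $439.56.
Total = 1897.83 + 439.56 + 45 = $2382.39.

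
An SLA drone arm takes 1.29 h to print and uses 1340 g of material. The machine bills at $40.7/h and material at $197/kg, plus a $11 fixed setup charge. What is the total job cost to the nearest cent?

$327.48

Machine-time cost: 40.7 × 1.29 → $52.503.
Material charge = 197 × 1340/1000 = $263.98.
Adding setup: 52.503 + 263.98 + 11 → 327.483 ≈ $327.48.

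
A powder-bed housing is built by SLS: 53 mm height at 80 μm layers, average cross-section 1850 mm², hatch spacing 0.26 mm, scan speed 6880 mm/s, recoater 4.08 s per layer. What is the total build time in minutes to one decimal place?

Layers = ⌈53/0.08⌉ = 663.
Hatch length per layer = 1850 / 0.26 = 7115.4 mm.
Laser time per layer = 7115.4 / 6880 = 1.0342 s.
Layer cycle = 1.0342 + 4.08 = 5.1142 s.
Build time = 663 × 5.1142 = 3390.7146 s = 56.5 minutes.

56.5 minutes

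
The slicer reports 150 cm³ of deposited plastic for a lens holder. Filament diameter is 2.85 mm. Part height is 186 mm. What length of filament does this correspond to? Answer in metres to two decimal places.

Filament cross-section = π × (2.85/2)² = 6.3794 mm².
L = 150000 mm³ / 6.3794 mm² = 23513.18 mm, i.e. 23.51 m.

23.51 m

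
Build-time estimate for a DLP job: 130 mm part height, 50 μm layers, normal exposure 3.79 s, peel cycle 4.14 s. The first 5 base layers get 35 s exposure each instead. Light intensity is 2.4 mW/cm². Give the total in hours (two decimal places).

5.77 hours

Layers = ⌈130/0.05⌉ = 2600.
Base layers = 5 × (35 + 4.14), so 195.7 s.
Remaining layers = 2595 × (3.79 + 4.14) = 20578.35 s.
Total = 195.7 + 20578.35 = 20774.05 s = 5.77 hours.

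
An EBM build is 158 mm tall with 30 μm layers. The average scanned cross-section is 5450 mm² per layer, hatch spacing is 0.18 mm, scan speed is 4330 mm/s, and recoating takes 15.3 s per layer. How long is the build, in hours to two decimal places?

Layer count = ceil(158 / 0.03) = 5267.
Hatch length per layer = 5450 / 0.18 = 30277.8 mm.
Per-layer scan time = 30277.8 / 4330, so 6.9926 s.
Layer cycle: 6.9926 + 15.3 → 22.2926 s.
Total: 5267 × 22.2926 s = 117415.1242 s → 32.62 hours.

32.62 hours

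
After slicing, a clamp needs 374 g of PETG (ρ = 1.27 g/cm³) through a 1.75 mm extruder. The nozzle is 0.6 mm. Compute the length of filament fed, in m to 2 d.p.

Volume = 374 g / 1.27 g·cm⁻³ = 294.4882 cm³ = 294488.2 mm³.
Filament cross-section = π × (1.75/2)² = 2.4053 mm².
Length = 294488.2 / 2.4053 = 122433.04 mm = 122.43 m.

122.43 m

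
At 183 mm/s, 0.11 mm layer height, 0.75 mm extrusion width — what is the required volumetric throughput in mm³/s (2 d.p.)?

15.10

A = 0.11 × 0.75, so 0.0825 mm².
Volumetric flow = 183 × 0.0825 = 15.10 mm³/s.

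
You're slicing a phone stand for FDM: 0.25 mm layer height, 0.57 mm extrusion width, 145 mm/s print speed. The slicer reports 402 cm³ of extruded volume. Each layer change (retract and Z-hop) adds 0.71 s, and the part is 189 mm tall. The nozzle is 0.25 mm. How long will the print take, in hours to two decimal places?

5.55 hours

Bead cross-section = 0.25 × 0.57, so 0.1425 mm².
Toolpath length = 402 cm³ / 0.1425 mm² = 402000 / 0.1425 = 2821052.6 mm.
Extrusion time: 2821052.6 / 145 → 19455.5 s.
Layer count = ceil(189 / 0.25) = 756.
Z-hop total = 756 × 0.71 = 536.76 s.
Total = 19455.5 + 536.76 = 19992.26 s = 5.55 hours.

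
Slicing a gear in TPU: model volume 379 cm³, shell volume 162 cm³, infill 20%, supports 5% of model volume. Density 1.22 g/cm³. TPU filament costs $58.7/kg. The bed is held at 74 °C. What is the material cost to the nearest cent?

$16.07

Interior volume = 379 − 162 = 217 cm³.
Deposited infill = 0.20 × 217 = 43.4 cm³.
Support = 0.05 × 379 = 18.95 cm³.
Deposited volume = 162 + 43.4 + 18.95 = 224.35 cm³.
Mass: 224.35 × 1.22 → 273.707 g.
Cost = 273.707 g / 1000 × $58.7/kg = $16.07.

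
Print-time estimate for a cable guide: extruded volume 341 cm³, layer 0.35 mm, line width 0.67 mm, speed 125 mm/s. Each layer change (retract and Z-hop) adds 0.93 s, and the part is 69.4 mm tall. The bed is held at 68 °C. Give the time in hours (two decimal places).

3.28 hours

Line area = 0.35 × 0.67, so 0.2345 mm².
Total extruded path = 341000/0.2345 = 1454157.8 mm.
Extrusion time = 1454157.8 / 125, so 11633.3 s.
Number of layers: 69.4 / 0.35 → 199 (rounded up).
Non-print overhead = 199 × 0.93 = 185.07 s.
Altogether 11633.3 + 185.07 = 11818.37 s, i.e. 3.28 hours.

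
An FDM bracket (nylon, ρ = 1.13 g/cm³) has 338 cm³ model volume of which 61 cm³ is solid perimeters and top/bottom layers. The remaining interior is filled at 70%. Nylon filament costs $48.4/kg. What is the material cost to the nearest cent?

$13.94

Volume inside the shell: 338 − 61 → 277 cm³.
Infill volume: 0.70 × 277 → 193.9 cm³.
Total extruded = 61 + 193.9 = 254.9 cm³.
Mass = 254.9 × 1.13, so 288.037 g.
Cost = 288.037 g / 1000 × $48.4/kg = $13.94.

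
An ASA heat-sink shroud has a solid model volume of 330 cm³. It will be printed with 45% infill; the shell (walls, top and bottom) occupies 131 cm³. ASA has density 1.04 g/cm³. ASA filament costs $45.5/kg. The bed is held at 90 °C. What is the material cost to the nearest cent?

Interior volume: 330 − 131 → 199 cm³.
Deposited infill = 0.45 × 199 = 89.55 cm³.
Deposited volume = 131 + 89.55, so 220.55 cm³.
Mass = 220.55 × 1.04, so 229.372 g.
Cost = 229.372 g / 1000 × $45.5/kg = $10.44.

$10.44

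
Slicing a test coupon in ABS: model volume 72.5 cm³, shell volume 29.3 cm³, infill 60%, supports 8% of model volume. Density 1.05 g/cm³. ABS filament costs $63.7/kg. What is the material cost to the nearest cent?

Interior volume = 72.5 − 29.3, so 43.2 cm³.
Deposited infill = 0.60 × 43.2 = 25.92 cm³.
Support: 0.08 × 72.5 → 5.8 cm³.
Total extruded = 29.3 + 25.92 + 5.8, so 61.02 cm³.
Mass = 61.02 × 1.05 = 64.071 g.
At $63.7/kg: 64.071/1000 × 63.7 = $4.08.

$4.08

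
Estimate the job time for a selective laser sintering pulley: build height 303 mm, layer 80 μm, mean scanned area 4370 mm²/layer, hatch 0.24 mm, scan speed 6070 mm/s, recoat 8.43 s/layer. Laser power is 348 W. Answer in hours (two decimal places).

12.03 hours

Layer count = ceil(303 / 0.08) = 3788.
Hatch length per layer = 4370 / 0.24 = 18208.3 mm.
Per-layer scan time = 18208.3 / 6070 = 2.9997 s.
Time per layer = 2.9997 + 8.43, so 11.4297 s.
3788 layers × 11.4297 s/layer = 43295.7036 s, i.e. 12.03 hours.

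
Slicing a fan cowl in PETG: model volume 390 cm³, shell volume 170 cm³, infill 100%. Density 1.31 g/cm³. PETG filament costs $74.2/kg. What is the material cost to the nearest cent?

Volume inside the shell = 390 − 170, so 220 cm³.
Infill deposited = 1.00 × 220, so 220 cm³.
Deposited volume: 170 + 220 → 390 cm³.
Mass = 390 × 1.31 = 510.9 g.
Cost = 510.9 g / 1000 × $74.2/kg = $37.91.

$37.91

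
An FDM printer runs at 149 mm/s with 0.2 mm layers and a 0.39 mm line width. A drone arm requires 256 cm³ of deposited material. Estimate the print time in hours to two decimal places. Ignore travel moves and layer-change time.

6.12 hours

Bead cross-section = 0.2 × 0.39, so 0.078 mm².
Path length: 256000 mm³ / 0.078 mm² → 3282051.3 mm.
Print-move time: 3282051.3 / 149 → 22027.2 s.
22027.2 s = 6.12 hours.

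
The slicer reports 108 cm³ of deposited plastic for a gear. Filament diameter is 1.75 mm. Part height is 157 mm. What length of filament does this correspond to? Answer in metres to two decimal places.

Filament cross-section = π × (1.75/2)² = 2.4053 mm².
Length = 108 cm³ / 2.4053 mm² = 108000 / 2.4053 = 44900.84 mm = 44.90 m.

44.90 m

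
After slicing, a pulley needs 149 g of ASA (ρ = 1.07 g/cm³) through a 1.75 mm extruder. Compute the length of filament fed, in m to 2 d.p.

57.89 m

Extruded volume: 149/1.07 = 139.2523 cm³ (139252.3 mm³).
A = π r² = π × 0.875² = 2.4053 mm².
Length = 139252.3 / 2.4053 = 57893.94 mm = 57.89 m.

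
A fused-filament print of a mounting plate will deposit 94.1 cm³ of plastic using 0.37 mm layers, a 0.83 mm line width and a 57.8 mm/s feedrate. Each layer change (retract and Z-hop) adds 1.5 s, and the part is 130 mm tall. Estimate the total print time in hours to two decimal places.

Extrusion cross-section = 0.37 × 0.83, so 0.3071 mm².
Total extruded path = 94100/0.3071 = 306414.8 mm.
Print-move time: 306414.8 / 57.8 → 5301.3 s.
Layer count = ceil(130 / 0.37) = 352.
Layer-change overhead = 352 × 1.5, so 528 s.
Total = 5301.3 + 528 = 5829.3 s = 1.62 hours.

1.62 hours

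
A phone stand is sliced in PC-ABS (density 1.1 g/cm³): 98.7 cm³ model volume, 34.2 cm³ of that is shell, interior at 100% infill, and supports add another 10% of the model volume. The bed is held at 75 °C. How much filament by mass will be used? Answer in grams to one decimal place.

119.4 g

Interior volume: 98.7 − 34.2 → 64.5 cm³.
Infill deposited = 1.00 × 64.5, so 64.5 cm³.
Support: 0.10 × 98.7 → 9.87 cm³.
Deposited volume = 34.2 + 64.5 + 9.87 = 108.57 cm³.
Mass = 108.57 × 1.1 = 119.427 g.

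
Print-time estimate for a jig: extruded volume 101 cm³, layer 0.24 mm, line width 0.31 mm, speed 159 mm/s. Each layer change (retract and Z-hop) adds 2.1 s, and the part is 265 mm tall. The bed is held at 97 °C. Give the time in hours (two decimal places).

Extrusion cross-section = 0.24 × 0.31, so 0.0744 mm².
Path length: 101000 mm³ / 0.0744 mm² → 1357526.9 mm.
Time extruding = 1357526.9 / 159 = 8537.9 s.
Layers = ⌈265/0.24⌉ = 1105.
Z-hop total: 1105 × 2.1 → 2320.5 s.
Total = 8537.9 + 2320.5 = 10858.4 s = 3.02 hours.

3.02 hours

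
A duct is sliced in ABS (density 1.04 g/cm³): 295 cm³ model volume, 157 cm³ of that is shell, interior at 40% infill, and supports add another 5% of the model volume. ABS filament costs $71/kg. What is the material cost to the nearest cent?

Infill region = 295 − 157, so 138 cm³.
Deposited infill: 0.40 × 138 → 55.2 cm³.
Support: 0.05 × 295 → 14.75 cm³.
Total extruded = 157 + 55.2 + 14.75, so 226.95 cm³.
Mass = 226.95 × 1.04, so 236.028 g.
Cost = 236.028 g / 1000 × $71/kg = $16.76.

$16.76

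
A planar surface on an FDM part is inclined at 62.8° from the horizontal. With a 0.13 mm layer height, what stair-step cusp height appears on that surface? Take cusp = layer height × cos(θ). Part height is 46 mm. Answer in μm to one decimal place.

59.4 μm

h_c = t·cos θ = 0.13 × 0.4571 = 0.059423 mm (59.4 μm).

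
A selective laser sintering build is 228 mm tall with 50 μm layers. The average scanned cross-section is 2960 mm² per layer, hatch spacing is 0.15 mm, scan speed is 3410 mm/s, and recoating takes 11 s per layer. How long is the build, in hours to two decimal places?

21.26 hours

Layers = ⌈228/0.05⌉ = 4560.
Hatch length per layer: 2960 / 0.15 → 19733.3 mm.
Laser time per layer: 19733.3 / 3410 → 5.7869 s.
Per-layer time = 5.7869 + 11, so 16.7869 s.
Build time = 4560 × 16.7869 = 76548.264 s = 21.26 hours.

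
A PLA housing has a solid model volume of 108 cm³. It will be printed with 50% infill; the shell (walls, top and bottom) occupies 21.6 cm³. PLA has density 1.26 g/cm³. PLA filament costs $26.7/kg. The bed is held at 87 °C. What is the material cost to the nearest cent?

Interior volume = 108 − 21.6, so 86.4 cm³.
Infill volume: 0.50 × 86.4 → 43.2 cm³.
Total extruded = 21.6 + 43.2 = 64.8 cm³.
Mass = 64.8 × 1.26, so 81.648 g.
At $26.7/kg: 81.648/1000 × 26.7 = $2.18.

$2.18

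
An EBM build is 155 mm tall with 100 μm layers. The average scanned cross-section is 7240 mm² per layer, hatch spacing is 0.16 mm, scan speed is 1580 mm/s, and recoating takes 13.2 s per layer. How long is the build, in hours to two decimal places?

Layer count = ceil(155 / 0.1) = 1550.
Scan path per layer: 7240 / 0.16 → 45250 mm.
Beam time per layer = 45250 / 1580 = 28.6392 s.
Time per layer: 28.6392 + 13.2 → 41.8392 s.
Total: 1550 × 41.8392 s = 64850.76 s → 18.01 hours.

18.01 hours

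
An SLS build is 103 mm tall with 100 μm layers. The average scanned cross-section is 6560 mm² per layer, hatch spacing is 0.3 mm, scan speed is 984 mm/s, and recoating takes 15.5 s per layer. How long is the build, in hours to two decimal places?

Number of layers: 103 / 0.1 → 1030 (rounded up).
Per-layer scan distance = 6560 / 0.3, so 21866.7 mm.
Scan time per layer = 21866.7 / 984, so 22.2223 s.
Time per layer = 22.2223 + 15.5 = 37.7223 s.
Total: 1030 × 37.7223 s = 38853.969 s → 10.79 hours.

10.79 hours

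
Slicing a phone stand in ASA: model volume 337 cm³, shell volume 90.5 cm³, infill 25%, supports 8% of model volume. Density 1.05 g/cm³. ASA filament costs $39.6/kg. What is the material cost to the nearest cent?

$7.45

Volume inside the shell = 337 − 90.5, so 246.5 cm³.
Infill volume: 0.25 × 246.5 → 61.625 cm³.
Support: 0.08 × 337 → 26.96 cm³.
Total printed volume = 90.5 + 61.625 + 26.96 = 179.085 cm³.
Mass = 179.085 × 1.05, so 188.03925 g.
At $39.6/kg: 188.03925/1000 × 39.6 = $7.45.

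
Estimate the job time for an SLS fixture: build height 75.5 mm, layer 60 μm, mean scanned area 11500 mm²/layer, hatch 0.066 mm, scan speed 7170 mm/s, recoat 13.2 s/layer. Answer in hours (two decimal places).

Layer count = ceil(75.5 / 0.06) = 1259.
Per-layer scan distance = 11500 / 0.066, so 174242.4 mm.
Laser time per layer = 174242.4 / 7170, so 24.3016 s.
Time per layer: 24.3016 + 13.2 → 37.5016 s.
1259 layers × 37.5016 s/layer = 47214.5144 s, i.e. 13.12 hours.

13.12 hours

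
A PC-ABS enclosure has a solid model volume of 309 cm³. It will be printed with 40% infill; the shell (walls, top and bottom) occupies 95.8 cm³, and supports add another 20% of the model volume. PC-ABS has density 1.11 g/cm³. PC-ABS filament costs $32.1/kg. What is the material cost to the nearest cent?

$8.65

Infill region: 309 − 95.8 → 213.2 cm³.
Infill deposited = 0.40 × 213.2 = 85.28 cm³.
Support = 0.20 × 309, so 61.8 cm³.
Total extruded = 95.8 + 85.28 + 61.8 = 242.88 cm³.
Mass = 242.88 × 1.11, so 269.5968 g.
Cost = 269.5968 g / 1000 × $32.1/kg = $8.65.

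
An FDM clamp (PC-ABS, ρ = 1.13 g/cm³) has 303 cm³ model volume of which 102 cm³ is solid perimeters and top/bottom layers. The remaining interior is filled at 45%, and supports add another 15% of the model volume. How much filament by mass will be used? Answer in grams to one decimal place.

Volume inside the shell = 303 − 102, so 201 cm³.
Infill volume: 0.45 × 201 → 90.45 cm³.
Support: 0.15 × 303 → 45.45 cm³.
Total printed volume: 102 + 90.45 + 45.45 → 237.9 cm³.
Mass: 237.9 × 1.13 → 268.827 g.

268.8 g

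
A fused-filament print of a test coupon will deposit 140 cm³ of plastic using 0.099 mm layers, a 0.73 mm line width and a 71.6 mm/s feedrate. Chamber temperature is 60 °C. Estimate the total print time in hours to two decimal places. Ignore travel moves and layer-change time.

Bead cross-section = 0.099 × 0.73, so 0.07227 mm².
Total extruded path = 140000/0.07227 = 1937180 mm.
Print-move time = 1937180 / 71.6 = 27055.6 s.
Converting: 27055.6 s = 7.52 hours.

7.52 hours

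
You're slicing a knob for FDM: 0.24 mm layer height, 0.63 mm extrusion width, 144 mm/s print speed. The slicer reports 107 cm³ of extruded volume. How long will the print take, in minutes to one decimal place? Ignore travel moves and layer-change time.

Line area = 0.24 × 0.63, so 0.1512 mm².
Total extruded path = 107000/0.1512 = 707672 mm.
Time extruding = 707672 / 144, so 4914.4 s.
In the requested units: 4914.4 s = 81.9 minutes.

81.9 minutes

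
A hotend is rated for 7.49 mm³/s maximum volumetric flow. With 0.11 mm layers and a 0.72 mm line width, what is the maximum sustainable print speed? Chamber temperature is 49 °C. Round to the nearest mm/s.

Extrusion cross-section = 0.11 × 0.72, so 0.0792 mm².
Max speed = 7.49 / 0.0792 = 94.57 ≈ 95 mm/s.

95 mm/s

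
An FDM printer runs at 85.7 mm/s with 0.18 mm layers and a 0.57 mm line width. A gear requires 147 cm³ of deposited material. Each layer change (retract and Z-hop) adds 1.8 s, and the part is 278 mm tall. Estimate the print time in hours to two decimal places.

Bead cross-section = 0.18 × 0.57 = 0.1026 mm².
Toolpath length = 147 cm³ / 0.1026 mm² = 147000 / 0.1026 = 1432748.5 mm.
Extrusion time: 1432748.5 / 85.7 → 16718.2 s.
Number of layers: 278 / 0.18 → 1545 (rounded up).
Z-hop total = 1545 × 1.8, so 2781 s.
Total = 16718.2 + 2781 = 19499.2 s = 5.42 hours.

5.42 hours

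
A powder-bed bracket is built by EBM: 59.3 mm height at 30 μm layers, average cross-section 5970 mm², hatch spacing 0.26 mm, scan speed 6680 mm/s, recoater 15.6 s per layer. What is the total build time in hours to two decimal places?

10.45 hours

Layer count = ceil(59.3 / 0.03) = 1977.
Scan path per layer = 5970 / 0.26, so 22961.5 mm.
Per-layer scan time: 22961.5 / 6680 → 3.4374 s.
Time per layer = 3.4374 + 15.6 = 19.0374 s.
Total: 1977 × 19.0374 s = 37636.9398 s → 10.45 hours.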